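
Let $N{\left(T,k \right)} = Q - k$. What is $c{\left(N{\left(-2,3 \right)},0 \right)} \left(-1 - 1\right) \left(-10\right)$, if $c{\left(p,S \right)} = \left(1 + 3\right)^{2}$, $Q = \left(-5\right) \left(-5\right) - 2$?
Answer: $320$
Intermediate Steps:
$Q = 23$ ($Q = 25 - 2 = 23$)
$N{\left(T,k \right)} = 23 - k$
$c{\left(p,S \right)} = 16$ ($c{\left(p,S \right)} = 4^{2} = 16$)
$c{\left(N{\left(-2,3 \right)},0 \right)} \left(-1 - 1\right) \left(-10\right) = 16 \left(-1 - 1\right) \left(-10\right) = 16 \left(-2\right) \left(-10\right) = \left(-32\right) \left(-10\right) = 320$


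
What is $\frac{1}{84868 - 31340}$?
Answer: $\frac{1}{53528} \approx 1.8682 \cdot 10^{-5}$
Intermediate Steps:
$\frac{1}{84868 - 31340} = \frac{1}{53528}$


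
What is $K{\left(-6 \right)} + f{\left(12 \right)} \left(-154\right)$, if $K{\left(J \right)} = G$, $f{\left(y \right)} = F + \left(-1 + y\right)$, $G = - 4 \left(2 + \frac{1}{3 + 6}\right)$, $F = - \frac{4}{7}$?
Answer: $- \frac{14530}{9} \approx -1614.4$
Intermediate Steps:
$F = - \frac{4}{7}$ ($F = \left(-4\right) \frac{1}{7} = - \frac{4}{7} \approx -0.57143$)
$G = - \frac{76}{9}$ ($G = - 4 \left(2 + \frac{1}{9}\right) = \left(-4\right) \frac{19}{9} = - \frac{76}{9} \approx -8.4444$)
$f{\left(y \right)} = - \frac{11}{7} + y$ ($f{\left(y \right)} = - \frac{4}{7} + \left(-1 + y\right) = - \frac{11}{7} + y$)
$K{\left(J \right)} = - \frac{76}{9}$
$K{\left(-6 \right)} + f{\left(12 \right)} \left(-154\right) = - \frac{76}{9} + \left(- \frac{11}{7} + 12\right) \left(-154\right) = - \frac{76}{9} + \frac{73}{7} \left(-154\right) = - \frac{76}{9} - 1606 = - \frac{14530}{9}$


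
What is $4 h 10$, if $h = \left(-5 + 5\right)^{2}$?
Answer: $0$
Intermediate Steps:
$h = 0$ ($h = 0^{2} = 0$)
$4 h 10 = 4 \cdot 0 \cdot 10 = 0 \cdot 10 = 0$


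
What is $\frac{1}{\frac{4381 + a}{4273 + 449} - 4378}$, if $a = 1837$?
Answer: $- \frac{2361}{10333349} \approx -0.00022848$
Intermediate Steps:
$\frac{1}{\frac{4381 + a}{4273 + 449} - 4378} = \frac{1}{\frac{4381 + 1837}{4273 + 449} - 4378} = \frac{1}{\frac{6218}{4722} - 4378} = \frac{1}{6218 \cdot \frac{1}{4722} - 4378} = \frac{1}{\frac{3109}{2361} - 4378} = \frac{1}{- \frac{10333349}{2361}} = - \frac{2361}{10333349}$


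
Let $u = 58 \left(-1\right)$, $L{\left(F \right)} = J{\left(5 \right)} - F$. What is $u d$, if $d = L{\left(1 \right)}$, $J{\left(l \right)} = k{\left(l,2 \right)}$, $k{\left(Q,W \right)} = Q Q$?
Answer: $-1392$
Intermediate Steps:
$k{\left(Q,W \right)} = Q^{2}$
$J{\left(l \right)} = l^{2}$
$L{\left(F \right)} = 25 - F$ ($L{\left(F \right)} = 5^{2} - F = 25 - F$)
$u = -58$
$d = 24$ ($d = 25 - 1 = 24$)
$u d = \left(-58\right) 24 = -1392$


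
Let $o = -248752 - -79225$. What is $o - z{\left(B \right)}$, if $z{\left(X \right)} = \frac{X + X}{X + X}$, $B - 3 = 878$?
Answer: $-169528$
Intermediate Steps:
$B = 881$ ($B = 3 + 878 = 881$)
$o = -169527$ ($o = -248752 + 79225 = -169527$)
$z{\left(X \right)} = 1$ ($z{\left(X \right)} = \frac{2 X}{2 X} = 2 X \frac{1}{2 X} = 1$)
$o - z{\left(B \right)} = -169527 - 1 = -169528$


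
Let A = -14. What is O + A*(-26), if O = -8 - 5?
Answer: 351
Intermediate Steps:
O = -13
O + A*(-26) = -13 - 14*(-26) = -13 + 364 = 351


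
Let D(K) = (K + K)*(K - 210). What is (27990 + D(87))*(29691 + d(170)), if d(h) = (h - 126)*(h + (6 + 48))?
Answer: 260535636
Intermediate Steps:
d(h) = (-126 + h)*(54 + h) (d(h) = (-126 + h)*(h + 54) = (-126 + h)*(54 + h))
D(K) = 2*K*(-210 + K) (D(K) = (2*K)*(-210 + K) = 2*K*(-210 + K))
(27990 + D(87))*(29691 + d(170)) = (27990 + 2*87*(-210 + 87))*(29691 + (-6804 + 170² - 72*170)) = (27990 + 2*87*(-123))*(29691 + (-6804 + 28900 - 12240)) = (27990 - 21402)*(29691 + 9856) = 6588*39547 = 260535636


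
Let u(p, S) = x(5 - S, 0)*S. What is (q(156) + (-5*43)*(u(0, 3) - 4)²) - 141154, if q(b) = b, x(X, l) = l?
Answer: -144438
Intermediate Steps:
u(p, S) = 0 (u(p, S) = 0*S = 0)
(q(156) + (-5*43)*(u(0, 3) - 4)²) - 141154 = (156 + (-5*43)*(0 - 4)²) - 141154 = (156 - 215*(-4)²) - 141154 = (156 - 215*16) - 141154 = (156 - 3440) - 141154 = -3284 - 141154 = -144438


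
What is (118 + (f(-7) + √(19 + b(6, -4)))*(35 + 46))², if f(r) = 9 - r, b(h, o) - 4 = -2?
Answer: 2137177 + 229068*√21 ≈ 3.1869e+6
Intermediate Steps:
b(h, o) = 2 (b(h, o) = 4 - 2 = 2)
(118 + (f(-7) + √(19 + b(6, -4)))*(35 + 46))² = (118 + ((9 - 1*(-7)) + √(19 + 2))*(35 + 46))² = (118 + ((9 + 7) + √21)*81)² = (118 + (16 + √21)*81)² = (118 + (1296 + 81*√21))² = (1414 + 81*√21)²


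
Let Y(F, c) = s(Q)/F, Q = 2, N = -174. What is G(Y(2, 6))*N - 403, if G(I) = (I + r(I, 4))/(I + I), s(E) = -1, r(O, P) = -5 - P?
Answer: -2056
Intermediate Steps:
r(O, P) = -5 - P
Y(F, c) = -1/F
G(I) = (-9 + I)/(2*I) (G(I) = (I + (-5 - 1*4))/(I + I) = (I + (-5 - 4))/((2*I)) = (I - 9)*(1/(2*I)) = (-9 + I)*(1/(2*I)) = (-9 + I)/(2*I))
G(Y(2, 6))*N - 403 = ((-9 - 1/2)/(2*((-1/2))))*(-174) - 403 = ((-9 - 1*½)/(2*((-1*½))))*(-174) - 403 = ((-9 - ½)/(2*(-½)))*(-174) - 403 = ((½)*(-2)*(-19/2))*(-174) - 403 = (19/2)*(-174) - 403 = -1653 - 403 = -2056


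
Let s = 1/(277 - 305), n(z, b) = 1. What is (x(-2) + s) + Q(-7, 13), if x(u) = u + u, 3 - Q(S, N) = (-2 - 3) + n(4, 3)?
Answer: 83/28 ≈ 2.9643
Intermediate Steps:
Q(S, N) = 7 (Q(S, N) = 3 - ((-2 - 3) + 1) = 3 - (-5 + 1) = 3 - 1*(-4) = 3 + 4 = 7)
x(u) = 2*u
s = -1/28 (s = 1/(-28) = -1/28 ≈ -0.035714)
(x(-2) + s) + Q(-7, 13) = (2*(-2) - 1/28) + 7 = (-4 - 1/28) + 7 = -113/28 + 7 = 83/28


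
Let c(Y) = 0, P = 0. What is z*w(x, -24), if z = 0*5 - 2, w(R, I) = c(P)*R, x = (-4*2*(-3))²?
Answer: 0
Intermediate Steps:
x = 576 (x = (-8*(-3))² = 24² = 576)
w(R, I) = 0 (w(R, I) = 0*R = 0)
z = -2 (z = 0 - 2 = -2)
z*w(x, -24) = -2*0 = 0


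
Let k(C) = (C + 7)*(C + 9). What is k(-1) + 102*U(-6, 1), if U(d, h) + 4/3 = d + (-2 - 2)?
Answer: -1108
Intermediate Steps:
U(d, h) = -16/3 + d (U(d, h) = -4/3 + (d + (-2 - 2)) = -4/3 + (d - 4) = -4/3 + (-4 + d) = -16/3 + d)
k(C) = (7 + C)*(9 + C)
k(-1) + 102*U(-6, 1) = (63 + (-1)² + 16*(-1)) + 102*(-16/3 - 6) = (63 + 1 - 16) + 102*(-34/3) = 48 - 1156 = -1108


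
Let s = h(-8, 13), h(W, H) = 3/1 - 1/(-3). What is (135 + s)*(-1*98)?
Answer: -40670/3 ≈ -13557.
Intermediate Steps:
h(W, H) = 10/3 (h(W, H) = 3*1 - 1*(-⅓) = 3 + ⅓ = 10/3)
s = 10/3 ≈ 3.3333
(135 + s)*(-1*98) = (135 + 10/3)*(-1*98) = (415/3)*(-98) = -40670/3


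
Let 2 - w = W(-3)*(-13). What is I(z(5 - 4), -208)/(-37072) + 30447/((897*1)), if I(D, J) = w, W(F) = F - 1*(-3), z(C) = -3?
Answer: 188121565/5542264 ≈ 33.943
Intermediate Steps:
W(F) = 3 + F (W(F) = F + 3 = 3 + F)
w = 2 (w = 2 - (3 - 3)*(-13) = 2 - 0*(-13) = 2 - 1*0 = 2 + 0 = 2)
I(D, J) = 2
I(z(5 - 4), -208)/(-37072) + 30447/((897*1)) = 2/(-37072) + 30447/((897*1)) = 2*(-1/37072) + 30447/897 = -1/18536 + 30447*(1/897) = -1/18536 + 10149/299 = 188121565/5542264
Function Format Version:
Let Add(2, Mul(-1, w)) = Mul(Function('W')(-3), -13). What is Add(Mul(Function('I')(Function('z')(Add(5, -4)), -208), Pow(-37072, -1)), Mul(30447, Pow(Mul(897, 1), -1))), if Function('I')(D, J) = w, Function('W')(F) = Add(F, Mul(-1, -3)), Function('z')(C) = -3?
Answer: Rational(188121565, 5542264) ≈ 33.943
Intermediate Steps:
Function('W')(F) = Add(3, F) (Function('W')(F) = Add(F, 3) = Add(3, F))
w = 2 (w = Add(2, Mul(-1, Mul(Add(3, -3), -13))) = Add(2, Mul(-1, Mul(0, -13))) = Add(2, Mul(-1, 0)) = Add(2, 0) = 2)
Function('I')(D, J) = 2
Add(Mul(Function('I')(Function('z')(Add(5, -4)), -208), Pow(-37072, -1)), Mul(30447, Pow(Mul(897, 1), -1))) = Add(Mul(2, Pow(-37072, -1)), Mul(30447, Pow(Mul(897, 1), -1))) = Add(Mul(2, Rational(-1, 37072)), Mul(30447, Pow(897, -1))) = Add(Rational(-1, 18536), Mul(30447, Rational(1, 897))) = Add(Rational(-1, 18536), Rational(10149, 299)) = Rational(188121565, 5542264)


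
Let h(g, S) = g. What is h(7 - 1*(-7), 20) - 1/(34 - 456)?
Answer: 5909/422 ≈ 14.002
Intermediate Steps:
h(7 - 1*(-7), 20) - 1/(34 - 456) = (7 - 1*(-7)) - 1/(34 - 456) = (7 + 7) - 1/(-422) = 14 - 1*(-1/422) = 14 + 1/422 = 5909/422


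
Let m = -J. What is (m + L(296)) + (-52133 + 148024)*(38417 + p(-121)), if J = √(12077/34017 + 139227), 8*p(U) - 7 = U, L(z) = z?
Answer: 14729913585/4 - 2*√40276952367978/34017 ≈ 3.6825e+9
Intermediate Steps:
p(U) = 7/8 + U/8
J = 2*√40276952367978/34017 (J = √(12077*(1/34017) + 139227) = √(12077/34017 + 139227) = √(4736096936/34017) = 2*√40276952367978/34017 ≈ 373.13)
m = -2*√40276952367978/34017 ≈ -373.13
(m + L(296)) + (-52133 + 148024)*(38417 + p(-121)) = (-2*√40276952367978/34017 + 296) + (-52133 + 148024)*(38417 + (7/8 + (⅛)*(-121))) = (296 - 2*√40276952367978/34017) + 95891*(38417 + (7/8 - 121/8)) = (296 - 2*√40276952367978/34017) + 95891*(38417 - 57/4) = (296 - 2*√40276952367978/34017) + 95891*(153611/4) = (296 - 2*√40276952367978/34017) + 14729912401/4 = 14729913585/4 - 2*√40276952367978/34017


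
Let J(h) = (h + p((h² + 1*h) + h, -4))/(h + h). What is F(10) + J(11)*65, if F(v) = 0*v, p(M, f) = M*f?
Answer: -3315/2 ≈ -1657.5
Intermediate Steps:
J(h) = (-7*h - 4*h²)/(2*h) (J(h) = (h + ((h² + 1*h) + h)*(-4))/(h + h) = (h + ((h² + h) + h)*(-4))/((2*h)) = (h + ((h + h²) + h)*(-4))*(1/(2*h)) = (h + (h² + 2*h)*(-4))*(1/(2*h)) = (h + (-8*h - 4*h²))*(1/(2*h)) = (-7*h - 4*h²)*(1/(2*h)) = (-7*h - 4*h²)/(2*h))
F(v) = 0
F(10) + J(11)*65 = 0 + (-7/2 - 2*11)*65 = 0 + (-7/2 - 22)*65 = 0 - 51/2*65 = 0 - 3315/2 = -3315/2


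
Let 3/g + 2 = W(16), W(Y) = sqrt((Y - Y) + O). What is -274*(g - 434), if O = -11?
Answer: 595128/5 + 274*I*sqrt(11)/5 ≈ 1.1903e+5 + 181.75*I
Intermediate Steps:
W(Y) = I*sqrt(11) (W(Y) = sqrt((Y - Y) - 11) = sqrt(0 - 11) = sqrt(-11) = I*sqrt(11))
g = 3/(-2 + I*sqrt(11)) ≈ -0.4 - 0.66333*I
-274*(g - 434) = -274*((-2/5 - I*sqrt(11)/5) - 434) = -274*(-2172/5 - I*sqrt(11)/5) = 595128/5 + 274*I*sqrt(11)/5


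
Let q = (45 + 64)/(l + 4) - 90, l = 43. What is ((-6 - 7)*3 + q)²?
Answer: 35450116/2209 ≈ 16048.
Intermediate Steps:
q = -4121/47 (q = (45 + 64)/(43 + 4) - 90 = 109/47 - 90 = -4121/47 ≈ -87.681)
((-6 - 7)*3 + q)² = ((-6 - 7)*3 - 4121/47)² = (-13*3 - 4121/47)² = (-39 - 4121/47)² = (-5954/47)² = 35450116/2209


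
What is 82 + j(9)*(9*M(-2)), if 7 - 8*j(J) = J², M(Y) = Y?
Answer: 497/2 ≈ 248.50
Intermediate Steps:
j(J) = 7/8 - J²/8
82 + j(9)*(9*M(-2)) = 82 + (7/8 - ⅛*9²)*(9*(-2)) = 82 + (7/8 - ⅛*81)*(-18) = 82 + (7/8 - 81/8)*(-18) = 82 - 37/4*(-18) = 82 + 333/2 = 497/2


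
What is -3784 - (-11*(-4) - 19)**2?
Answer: -4409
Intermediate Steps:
-3784 - (-11*(-4) - 19)**2 = -3784 - (44 - 19)**2 = -3784 - 1*25**2 = -3784 - 1*625 = -3784 - 625 = -4409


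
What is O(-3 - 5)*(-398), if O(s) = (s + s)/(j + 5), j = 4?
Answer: 6368/9 ≈ 707.56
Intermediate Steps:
O(s) = 2*s/9 (O(s) = (s + s)/(4 + 5) = (2*s)/9 = (2*s)*(1/9) = 2*s/9)
O(-3 - 5)*(-398) = (2*(-3 - 5)/9)*(-398) = ((2/9)*(-8))*(-398) = -16/9*(-398) = 6368/9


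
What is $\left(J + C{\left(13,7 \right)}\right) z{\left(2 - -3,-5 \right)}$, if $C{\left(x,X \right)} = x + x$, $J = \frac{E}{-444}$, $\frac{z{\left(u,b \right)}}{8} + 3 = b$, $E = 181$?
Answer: $- \frac{181808}{111} \approx -1637.9$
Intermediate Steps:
$z{\left(u,b \right)} = -24 + 8 b$
$J = - \frac{181}{444}$ ($J = \frac{181}{-444} = 181 \left(- \frac{1}{444}\right) = - \frac{181}{444} \approx -0.40766$)
$C{\left(x,X \right)} = 2 x$
$\left(J + C{\left(13,7 \right)}\right) z{\left(2 - -3,-5 \right)} = \left(- \frac{181}{444} + 2 \cdot 13\right) \left(-24 + 8 \left(-5\right)\right) = \left(- \frac{181}{444} + 26\right) \left(-24 - 40\right) = \frac{11363}{444} \left(-64\right) = - \frac{181808}{111}$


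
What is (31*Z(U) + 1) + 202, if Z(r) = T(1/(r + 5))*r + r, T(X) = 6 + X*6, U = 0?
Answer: 203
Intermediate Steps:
T(X) = 6 + 6*X
Z(r) = r + r*(6 + 6/(5 + r)) (Z(r) = (6 + 6/(r + 5))*r + r = (6 + 6/(5 + r))*r + r = r*(6 + 6/(5 + r)) + r = r + r*(6 + 6/(5 + r)))
(31*Z(U) + 1) + 202 = (31*(0*(41 + 7*0)/(5 + 0)) + 1) + 202 = (31*(0*(41 + 0)/5) + 1) + 202 = (31*(0*(⅕)*41) + 1) + 202 = (31*0 + 1) + 202 = (0 + 1) + 202 = 1 + 202 = 203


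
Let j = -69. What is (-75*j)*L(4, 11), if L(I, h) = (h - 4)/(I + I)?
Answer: 36225/8 ≈ 4528.1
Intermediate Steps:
L(I, h) = (-4 + h)/(2*I) (L(I, h) = (-4 + h)/((2*I)) = (-4 + h)*(1/(2*I)) = (-4 + h)/(2*I))
(-75*j)*L(4, 11) = (-75*(-69))*((1/2)*(-4 + 11)/4) = 5175*((1/2)*(1/4)*7) = 5175*(7/8) = 36225/8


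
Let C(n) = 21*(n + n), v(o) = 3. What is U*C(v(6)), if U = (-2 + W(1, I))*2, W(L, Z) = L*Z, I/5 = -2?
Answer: -3024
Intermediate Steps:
I = -10 (I = 5*(-2) = -10)
C(n) = 42*n (C(n) = 21*(2*n) = 42*n)
U = -24 (U = (-2 + 1*(-10))*2 = (-2 - 10)*2 = -12*2 = -24)
U*C(v(6)) = -1008*3 = -24*126 = -3024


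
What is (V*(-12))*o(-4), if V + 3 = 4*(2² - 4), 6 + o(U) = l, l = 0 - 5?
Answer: -396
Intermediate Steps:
l = -5
o(U) = -11 (o(U) = -6 - 5 = -11)
V = -3 (V = -3 + 4*(2² - 4) = -3 + 4*(4 - 4) = -3 + 4*0 = -3 + 0 = -3)
(V*(-12))*o(-4) = -3*(-12)*(-11) = 36*(-11) = -396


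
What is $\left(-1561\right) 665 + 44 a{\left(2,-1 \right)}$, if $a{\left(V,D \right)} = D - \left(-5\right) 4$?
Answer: $-1037229$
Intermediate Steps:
$a{\left(V,D \right)} = 20 + D$ ($a{\left(V,D \right)} = D - -20 = D + 20 = 20 + D$)
$\left(-1561\right) 665 + 44 a{\left(2,-1 \right)} = \left(-1561\right) 665 + 44 \left(20 - 1\right) = -1038065 + 44 \cdot 19 = -1038065 + 836 = -1037229$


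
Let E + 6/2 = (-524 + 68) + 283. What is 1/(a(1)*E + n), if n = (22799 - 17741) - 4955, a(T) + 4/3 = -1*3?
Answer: 3/2597 ≈ 0.0011552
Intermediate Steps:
a(T) = -13/3 (a(T) = -4/3 - 1*3 = -4/3 - 3 = -13/3)
E = -176 (E = -3 + ((-524 + 68) + 283) = -3 + (-456 + 283) = -3 - 173 = -176)
n = 103 (n = 5058 - 4955 = 103)
1/(a(1)*E + n) = 1/(-13/3*(-176) + 103) = 1/(2288/3 + 103) = 1/(2597/3) = 3/2597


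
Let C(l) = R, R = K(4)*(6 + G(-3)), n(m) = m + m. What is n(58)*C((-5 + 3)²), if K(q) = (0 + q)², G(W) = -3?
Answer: 5568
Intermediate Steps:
n(m) = 2*m
K(q) = q²
R = 48 (R = 4²*(6 - 3) = 16*3 = 48)
C(l) = 48
n(58)*C((-5 + 3)²) = (2*58)*48 = 116*48 = 5568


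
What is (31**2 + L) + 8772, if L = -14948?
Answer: -5215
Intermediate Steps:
(31**2 + L) + 8772 = (31**2 - 14948) + 8772 = (961 - 14948) + 8772 = -13987 + 8772 = -5215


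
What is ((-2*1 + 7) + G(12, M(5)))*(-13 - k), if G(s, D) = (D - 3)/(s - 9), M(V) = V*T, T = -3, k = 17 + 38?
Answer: 68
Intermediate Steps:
k = 55
M(V) = -3*V (M(V) = V*(-3) = -3*V)
G(s, D) = (-3 + D)/(-9 + s)
((-2*1 + 7) + G(12, M(5)))*(-13 - k) = ((-2*1 + 7) + (-3 - 3*5)/(-9 + 12))*(-13 - 1*55) = ((-2 + 7) + (-3 - 15)/3)*(-13 - 55) = (5 + (1/3)*(-18))*(-68) = (5 - 6)*(-68) = -1*(-68) = 68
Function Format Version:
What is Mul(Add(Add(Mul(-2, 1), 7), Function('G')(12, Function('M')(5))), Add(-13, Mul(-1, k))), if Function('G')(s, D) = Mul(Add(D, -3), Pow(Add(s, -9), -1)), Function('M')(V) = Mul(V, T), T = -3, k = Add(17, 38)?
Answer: 68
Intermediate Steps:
k = 55
Function('M')(V) = Mul(-3, V) (Function('M')(V) = Mul(V, -3) = Mul(-3, V))
Function('G')(s, D) = Mul(Pow(Add(-9, s), -1), Add(-3, D)) (Function('G')(s, D) = Mul(Add(-3, D), Pow(Add(-9, s), -1)) = Mul(Pow(Add(-9, s), -1), Add(-3, D)))
Mul(Add(Add(Mul(-2, 1), 7), Function('G')(12, Function('M')(5))), Add(-13, Mul(-1, k))) = Mul(Add(Add(Mul(-2, 1), 7), Mul(Pow(Add(-9, 12), -1), Add(-3, Mul(-3, 5)))), Add(-13, Mul(-1, 55))) = Mul(Add(Add(-2, 7), Mul(Pow(3, -1), Add(-3, -15))), Add(-13, -55)) = Mul(Add(5, Mul(Rational(1, 3), -18)), -68) = Mul(Add(5, -6), -68) = Mul(-1, -68) = 68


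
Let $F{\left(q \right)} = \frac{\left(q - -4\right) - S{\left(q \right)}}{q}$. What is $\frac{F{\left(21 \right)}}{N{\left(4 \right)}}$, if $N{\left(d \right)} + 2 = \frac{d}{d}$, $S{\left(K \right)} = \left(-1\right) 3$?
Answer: $- \frac{4}{3} \approx -1.3333$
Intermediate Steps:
$S{\left(K \right)} = -3$
$N{\left(d \right)} = -1$ ($N{\left(d \right)} = -2 + \frac{d}{d} = -2 + 1 = -1$)
$F{\left(q \right)} = \frac{7 + q}{q}$ ($F{\left(q \right)} = \frac{\left(q - -4\right) - -3}{q} = \frac{\left(q + 4\right) + 3}{q} = \frac{\left(4 + q\right) + 3}{q} = \frac{7 + q}{q}$)
$\frac{F{\left(21 \right)}}{N{\left(4 \right)}} = \frac{\frac{1}{21} \left(7 + 21\right)}{-1} = \frac{1}{21} \cdot 28 \left(-1\right) = \frac{4}{3} \left(-1\right) = - \frac{4}{3}$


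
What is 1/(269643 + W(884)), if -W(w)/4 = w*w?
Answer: -1/2856181 ≈ -3.5012e-7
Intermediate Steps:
W(w) = -4*w**2 (W(w) = -4*w*w = -4*w**2)
1/(269643 + W(884)) = 1/(269643 - 4*884**2) = 1/(269643 - 4*781456) = 1/(269643 - 3125824) = 1/(-2856181) = -1/2856181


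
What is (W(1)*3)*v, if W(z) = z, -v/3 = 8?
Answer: -72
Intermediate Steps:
v = -24 (v = -3*8 = -24)
(W(1)*3)*v = (1*3)*(-24) = 3*(-24) = -72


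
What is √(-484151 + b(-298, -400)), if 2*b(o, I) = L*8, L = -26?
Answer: I*√484255 ≈ 695.88*I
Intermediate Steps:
b(o, I) = -104 (b(o, I) = (-26*8)/2 = (½)*(-208) = -104)
√(-484151 + b(-298, -400)) = √(-484151 - 104) = √(-484255) = I*√484255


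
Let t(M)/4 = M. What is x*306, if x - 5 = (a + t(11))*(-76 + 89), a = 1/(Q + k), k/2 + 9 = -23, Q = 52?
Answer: 352461/2 ≈ 1.7623e+5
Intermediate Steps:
k = -64 (k = -18 + 2*(-23) = -18 - 46 = -64)
t(M) = 4*M
a = -1/12 (a = 1/(52 - 64) = 1/(-12) = -1/12 ≈ -0.083333)
x = 6911/12 (x = 5 + (-1/12 + 4*11)*(-76 + 89) = 5 + (-1/12 + 44)*13 = 5 + (527/12)*13 = 5 + 6851/12 = 6911/12 ≈ 575.92)
x*306 = (6911/12)*306 = 352461/2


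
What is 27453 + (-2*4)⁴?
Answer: 31549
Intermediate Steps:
27453 + (-2*4)⁴ = 27453 + (-8)⁴ = 27453 + 4096 = 31549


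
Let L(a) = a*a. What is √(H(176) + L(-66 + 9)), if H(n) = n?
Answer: 5*√137 ≈ 58.523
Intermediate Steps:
L(a) = a²
√(H(176) + L(-66 + 9)) = √(176 + (-66 + 9)²) = √(176 + (-57)²) = √(176 + 3249) = √3425 = 5*√137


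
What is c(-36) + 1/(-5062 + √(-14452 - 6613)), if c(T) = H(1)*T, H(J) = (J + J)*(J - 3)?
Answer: 3692861834/25644909 - I*√21065/25644909 ≈ 144.0 - 5.6595e-6*I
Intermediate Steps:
H(J) = 2*J*(-3 + J) (H(J) = (2*J)*(-3 + J) = 2*J*(-3 + J))
c(T) = -4*T (c(T) = (2*1*(-3 + 1))*T = (2*1*(-2))*T = -4*T)
c(-36) + 1/(-5062 + √(-14452 - 6613)) = -4*(-36) + 1/(-5062 + √(-14452 - 6613)) = 144 + 1/(-5062 + √(-21065)) = 144 + 1/(-5062 + I*√21065)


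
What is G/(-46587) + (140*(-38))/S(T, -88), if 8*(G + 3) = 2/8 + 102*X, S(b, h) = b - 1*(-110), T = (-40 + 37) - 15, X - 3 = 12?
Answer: -1982881295/34288032 ≈ -57.830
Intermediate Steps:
X = 15 (X = 3 + 12 = 15)
T = -18 (T = -3 - 15 = -18)
S(b, h) = 110 + b (S(b, h) = b + 110 = 110 + b)
G = 6025/32 (G = -3 + (2/8 + 102*15)/8 = -3 + (2*(⅛) + 1530)/8 = -3 + (¼ + 1530)/8 = -3 + (⅛)*(6121/4) = -3 + 6121/32 = 6025/32 ≈ 188.28)
G/(-46587) + (140*(-38))/S(T, -88) = (6025/32)/(-46587) + (140*(-38))/(110 - 18) = (6025/32)*(-1/46587) - 5320/92 = -6025/1490784 - 5320*1/92 = -6025/1490784 - 1330/23 = -1982881295/34288032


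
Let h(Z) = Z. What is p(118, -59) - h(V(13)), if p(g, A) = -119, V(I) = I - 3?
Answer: -129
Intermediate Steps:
V(I) = -3 + I
p(118, -59) - h(V(13)) = -119 - (-3 + 13) = -119 - 1*10 = -119 - 10 = -129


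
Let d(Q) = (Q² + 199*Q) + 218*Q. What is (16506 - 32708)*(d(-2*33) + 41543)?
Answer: -297744154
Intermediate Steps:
d(Q) = Q² + 417*Q
(16506 - 32708)*(d(-2*33) + 41543) = (16506 - 32708)*((-2*33)*(417 - 2*33) + 41543) = -16202*(-66*(417 - 66) + 41543) = -16202*(-66*351 + 41543) = -16202*(-23166 + 41543) = -16202*18377 = -297744154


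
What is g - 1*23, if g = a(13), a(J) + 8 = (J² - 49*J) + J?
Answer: -486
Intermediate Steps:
a(J) = -8 + J² - 48*J (a(J) = -8 + ((J² - 49*J) + J) = -8 + (J² - 48*J) = -8 + J² - 48*J)
g = -463 (g = -8 + 13² - 48*13 = -8 + 169 - 624 = -463)
g - 1*23 = -463 - 1*23 = -463 - 23 = -486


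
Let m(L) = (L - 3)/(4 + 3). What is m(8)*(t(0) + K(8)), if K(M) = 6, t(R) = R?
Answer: 30/7 ≈ 4.2857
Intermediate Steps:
m(L) = -3/7 + L/7 (m(L) = (-3 + L)/7 = (-3 + L)*(⅐) = -3/7 + L/7)
m(8)*(t(0) + K(8)) = (-3/7 + (⅐)*8)*(0 + 6) = (-3/7 + 8/7)*6 = (5/7)*6 = 30/7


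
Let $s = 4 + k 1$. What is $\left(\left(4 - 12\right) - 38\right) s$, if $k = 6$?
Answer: $-460$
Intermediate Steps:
$s = 10$ ($s = 4 + 6 \cdot 1 = 4 + 6 = 10$)
$\left(\left(4 - 12\right) - 38\right) s = \left(\left(4 - 12\right) - 38\right) 10 = \left(-8 - 38\right) 10 = \left(-46\right) 10 = -460$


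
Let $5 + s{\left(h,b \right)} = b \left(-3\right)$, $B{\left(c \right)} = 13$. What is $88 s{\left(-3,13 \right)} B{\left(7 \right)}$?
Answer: $-50336$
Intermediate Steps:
$s{\left(h,b \right)} = -5 - 3 b$ ($s{\left(h,b \right)} = -5 + b \left(-3\right) = -5 - 3 b$)
$88 s{\left(-3,13 \right)} B{\left(7 \right)} = 88 \left(-5 - 39\right) 13 = 88 \left(-44\right) 13 = \left(-3872\right) 13 = -50336$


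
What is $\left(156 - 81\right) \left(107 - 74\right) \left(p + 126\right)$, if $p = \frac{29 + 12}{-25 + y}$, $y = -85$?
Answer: $\frac{621855}{2} \approx 3.1093 \cdot 10^{5}$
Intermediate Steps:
$p = - \frac{41}{110}$ ($p = \frac{29 + 12}{-25 - 85} = \frac{41}{-110} = 41 \left(- \frac{1}{110}\right) = - \frac{41}{110} \approx -0.37273$)
$\left(156 - 81\right) \left(107 - 74\right) \left(p + 126\right) = \left(156 - 81\right) \left(107 - 74\right) \left(- \frac{41}{110} + 126\right) = 75 \cdot 33 \cdot \frac{13819}{110} = 75 \cdot \frac{41457}{10} = \frac{621855}{2}$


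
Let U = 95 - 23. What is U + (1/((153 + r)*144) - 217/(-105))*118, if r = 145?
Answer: 33886471/107280 ≈ 315.87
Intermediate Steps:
U = 72
U + (1/((153 + r)*144) - 217/(-105))*118 = 72 + (1/((153 + 145)*144) - 217/(-105))*118 = 72 + ((1/144)/298 - 217*(-1/105))*118 = 72 + ((1/298)*(1/144) + 31/15)*118 = 72 + (1/42912 + 31/15)*118 = 72 + (443429/214560)*118 = 72 + 26162311/107280 = 33886471/107280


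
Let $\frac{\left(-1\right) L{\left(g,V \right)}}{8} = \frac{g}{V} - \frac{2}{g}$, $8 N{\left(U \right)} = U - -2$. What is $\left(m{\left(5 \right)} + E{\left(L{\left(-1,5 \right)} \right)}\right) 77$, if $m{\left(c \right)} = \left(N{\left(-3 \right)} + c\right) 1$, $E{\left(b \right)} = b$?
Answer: $- \frac{29337}{40} \approx -733.42$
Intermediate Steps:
$N{\left(U \right)} = \frac{1}{4} + \frac{U}{8}$ ($N{\left(U \right)} = \frac{U - -2}{8} = \frac{U + 2}{8} = \frac{2 + U}{8} = \frac{1}{4} + \frac{U}{8}$)
$L{\left(g,V \right)} = \frac{16}{g} - \frac{8 g}{V}$ ($L{\left(g,V \right)} = - 8 \left(\frac{g}{V} - \frac{2}{g}\right) = - 8 \left(- \frac{2}{g} + \frac{g}{V}\right) = \frac{16}{g} - \frac{8 g}{V}$)
$m{\left(c \right)} = - \frac{1}{8} + c$ ($m{\left(c \right)} = \left(\left(\frac{1}{4} + \frac{1}{8} \left(-3\right)\right) + c\right) 1 = \left(\left(\frac{1}{4} - \frac{3}{8}\right) + c\right) 1 = \left(- \frac{1}{8} + c\right) 1 = - \frac{1}{8} + c$)
$\left(m{\left(5 \right)} + E{\left(L{\left(-1,5 \right)} \right)}\right) 77 = \left(\left(- \frac{1}{8} + 5\right) + \left(\frac{16}{-1} - - \frac{8}{5}\right)\right) 77 = \left(\frac{39}{8} + \left(16 \left(-1\right) - \left(-8\right) \frac{1}{5}\right)\right) 77 = \left(\frac{39}{8} + \left(-16 + \frac{8}{5}\right)\right) 77 = \left(\frac{39}{8} - \frac{72}{5}\right) 77 = \left(- \frac{381}{40}\right) 77 = - \frac{29337}{40}$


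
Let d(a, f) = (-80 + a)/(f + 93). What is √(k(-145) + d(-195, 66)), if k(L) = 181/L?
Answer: I*√1582817970/23055 ≈ 1.7256*I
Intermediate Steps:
d(a, f) = (-80 + a)/(93 + f)
√(k(-145) + d(-195, 66)) = √(181/(-145) + (-80 - 195)/(93 + 66)) = √(181*(-1/145) - 275/159) = √(-181/145 + (1/159)*(-275)) = √(-181/145 - 275/159) = √(-68654/23055) = I*√1582817970/23055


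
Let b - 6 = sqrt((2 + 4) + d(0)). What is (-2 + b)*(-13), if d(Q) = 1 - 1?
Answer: -52 - 13*sqrt(6) ≈ -83.843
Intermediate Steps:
d(Q) = 0
b = 6 + sqrt(6) (b = 6 + sqrt((2 + 4) + 0) = 6 + sqrt(6 + 0) = 6 + sqrt(6) ≈ 8.4495)
(-2 + b)*(-13) = (-2 + (6 + sqrt(6)))*(-13) = (4 + sqrt(6))*(-13) = -52 - 13*sqrt(6)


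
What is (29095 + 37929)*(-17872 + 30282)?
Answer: 831767840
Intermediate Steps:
(29095 + 37929)*(-17872 + 30282) = 67024*12410 = 831767840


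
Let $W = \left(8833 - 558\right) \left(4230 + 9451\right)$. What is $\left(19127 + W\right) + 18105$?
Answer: $113247507$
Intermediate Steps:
$W = 113210275$ ($W = 8275 \cdot 13681 = 113210275$)
$\left(19127 + W\right) + 18105 = \left(19127 + 113210275\right) + 18105 = 113229402 + 18105 = 113247507$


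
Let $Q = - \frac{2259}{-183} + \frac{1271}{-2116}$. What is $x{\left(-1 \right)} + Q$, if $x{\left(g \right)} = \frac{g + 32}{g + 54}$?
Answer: $\frac{84339657}{6841028} \approx 12.329$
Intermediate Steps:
$x{\left(g \right)} = \frac{32 + g}{54 + g}$
$Q = \frac{1515817}{129076}$ ($Q = \left(-2259\right) \left(- \frac{1}{183}\right) + 1271 \left(- \frac{1}{2116}\right) = \frac{753}{61} - \frac{1271}{2116} = \frac{1515817}{129076} \approx 11.744$)
$x{\left(-1 \right)} + Q = \frac{32 - 1}{54 - 1} + \frac{1515817}{129076} = \frac{1}{53} \cdot 31 + \frac{1515817}{129076} = \frac{31}{53} + \frac{1515817}{129076} = \frac{84339657}{6841028}$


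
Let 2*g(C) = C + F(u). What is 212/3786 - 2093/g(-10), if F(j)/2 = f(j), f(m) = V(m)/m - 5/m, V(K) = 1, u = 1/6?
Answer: 3965123/54897 ≈ 72.228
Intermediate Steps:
u = 1/6 ≈ 0.16667
f(m) = -4/m (f(m) = 1/m - 5/m = -4/m)
F(j) = -8/j (F(j) = 2*(-4/j) = -8/j)
g(C) = -24 + C/2 (g(C) = (C - 8/1/6)/2 = (C - 8*6)/2 = (C - 48)/2 = (-48 + C)/2 = -24 + C/2)
212/3786 - 2093/g(-10) = 212/3786 - 2093/(-24 + (1/2)*(-10)) = 212*(1/3786) - 2093/(-24 - 5) = 106/1893 - 2093/(-29) = 106/1893 - 2093*(-1/29) = 106/1893 + 2093/29 = 3965123/54897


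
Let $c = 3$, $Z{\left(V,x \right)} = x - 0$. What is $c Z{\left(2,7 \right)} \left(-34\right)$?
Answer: $-714$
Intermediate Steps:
$Z{\left(V,x \right)} = x$ ($Z{\left(V,x \right)} = x + 0 = x$)
$c Z{\left(2,7 \right)} \left(-34\right) = 3 \cdot 7 \left(-34\right) = 21 \left(-34\right) = -714$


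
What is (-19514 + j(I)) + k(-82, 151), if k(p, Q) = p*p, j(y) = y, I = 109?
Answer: -12681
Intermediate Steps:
k(p, Q) = p**2
(-19514 + j(I)) + k(-82, 151) = (-19514 + 109) + (-82)**2 = -19405 + 6724 = -12681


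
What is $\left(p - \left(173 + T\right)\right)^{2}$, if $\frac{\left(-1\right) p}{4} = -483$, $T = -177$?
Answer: $3748096$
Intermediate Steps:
$p = 1932$ ($p = \left(-4\right) \left(-483\right) = 1932$)
$\left(p - \left(173 + T\right)\right)^{2} = \left(1932 - -4\right)^{2} = \left(1932 + \left(-173 + 177\right)\right)^{2} = \left(1932 + 4\right)^{2} = 1936^{2} = 3748096$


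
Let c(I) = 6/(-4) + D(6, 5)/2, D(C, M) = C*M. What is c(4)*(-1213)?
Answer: -32751/2 ≈ -16376.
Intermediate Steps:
c(I) = 27/2 (c(I) = 6/(-4) + (6*5)/2 = 6*(-1/4) + 30*(1/2) = -3/2 + 15 = 27/2)
c(4)*(-1213) = (27/2)*(-1213) = -32751/2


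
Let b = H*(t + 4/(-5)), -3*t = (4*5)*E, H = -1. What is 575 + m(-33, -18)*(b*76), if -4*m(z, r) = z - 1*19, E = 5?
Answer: 514481/15 ≈ 34299.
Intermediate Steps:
t = -100/3 (t = -4*5*5/3 = -20*5/3 = -⅓*100 = -100/3 ≈ -33.333)
m(z, r) = 19/4 - z/4 (m(z, r) = -(z - 1*19)/4 = -(z - 19)/4 = -(-19 + z)/4 = 19/4 - z/4)
b = 512/15 (b = -(-100/3 + 4/(-5)) = -(-100/3 + 4*(-⅕)) = -(-100/3 - ⅘) = -1*(-512/15) = 512/15 ≈ 34.133)
575 + m(-33, -18)*(b*76) = 575 + (19/4 - ¼*(-33))*((512/15)*76) = 575 + (19/4 + 33/4)*(38912/15) = 575 + 13*(38912/15) = 575 + 505856/15 = 514481/15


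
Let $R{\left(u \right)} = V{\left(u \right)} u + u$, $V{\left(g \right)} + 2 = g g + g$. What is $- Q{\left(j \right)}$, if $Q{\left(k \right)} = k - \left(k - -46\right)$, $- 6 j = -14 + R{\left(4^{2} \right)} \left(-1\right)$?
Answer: $46$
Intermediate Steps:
$V{\left(g \right)} = -2 + g + g^{2}$ ($V{\left(g \right)} = -2 + \left(g g + g\right) = -2 + \left(g^{2} + g\right) = -2 + \left(g + g^{2}\right) = -2 + g + g^{2}$)
$R{\left(u \right)} = u + u \left(-2 + u + u^{2}\right)$ ($R{\left(u \right)} = \left(-2 + u + u^{2}\right) u + u = u \left(-2 + u + u^{2}\right) + u = u + u \left(-2 + u + u^{2}\right)$)
$j = 725$ ($j = - \frac{-14 + 4^{2} \left(-1 + 4^{2} + \left(4^{2}\right)^{2}\right) \left(-1\right)}{6} = - \frac{-14 + 16 \left(-1 + 16 + 16^{2}\right) \left(-1\right)}{6} = - \frac{-14 + 16 \left(-1 + 16 + 256\right) \left(-1\right)}{6} = - \frac{-14 + 16 \cdot 271 \left(-1\right)}{6} = - \frac{-14 + 4336 \left(-1\right)}{6} = - \frac{-14 - 4336}{6} = \left(- \frac{1}{6}\right) \left(-4350\right) = 725$)
$Q{\left(k \right)} = -46$ ($Q{\left(k \right)} = k - \left(k + 46\right) = k - \left(46 + k\right) = -46$)
$- Q{\left(j \right)} = \left(-1\right) \left(-46\right) = 46$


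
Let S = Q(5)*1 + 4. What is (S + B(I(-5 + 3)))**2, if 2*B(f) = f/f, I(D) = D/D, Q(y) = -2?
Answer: 25/4 ≈ 6.2500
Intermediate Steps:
I(D) = 1
B(f) = 1/2 (B(f) = (f/f)/2 = (1/2)*1 = 1/2)
S = 2 (S = -2*1 + 4 = -2 + 4 = 2)
(S + B(I(-5 + 3)))**2 = (2 + 1/2)**2 = (5/2)**2 = 25/4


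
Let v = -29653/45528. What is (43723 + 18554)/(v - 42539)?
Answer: -2835347256/1936745245 ≈ -1.4640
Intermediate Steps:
v = -29653/45528 (v = -29653*1/45528 = -29653/45528 ≈ -0.65131)
(43723 + 18554)/(v - 42539) = (43723 + 18554)/(-29653/45528 - 42539) = 62277/(-1936745245/45528) = 62277*(-45528/1936745245) = -2835347256/1936745245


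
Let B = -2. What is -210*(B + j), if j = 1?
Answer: 210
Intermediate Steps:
-210*(B + j) = -210*(-2 + 1) = -210*(-1) = 210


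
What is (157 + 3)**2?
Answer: 25600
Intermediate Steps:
(157 + 3)**2 = 160**2 = 25600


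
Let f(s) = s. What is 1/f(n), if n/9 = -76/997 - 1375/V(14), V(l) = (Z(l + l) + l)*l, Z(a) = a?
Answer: -195412/4246689 ≈ -0.046015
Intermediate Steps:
V(l) = 3*l**2 (V(l) = ((l + l) + l)*l = (2*l + l)*l = (3*l)*l = 3*l**2)
n = -4246689/195412 (n = 9*(-76/997 - 1375/(3*14**2)) = 9*(-76*1/997 - 1375/(3*196)) = 9*(-76/997 - 1375/588) = 9*(-1415563/586236) = -4246689/195412 ≈ -21.732)
1/f(n) = 1/(-4246689/195412) = -195412/4246689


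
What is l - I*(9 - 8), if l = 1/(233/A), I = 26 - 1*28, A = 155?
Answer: 621/233 ≈ 2.6652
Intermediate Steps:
I = -2 (I = 26 - 28 = -2)
l = 155/233 (l = 1/(233/155) = 155/233 ≈ 0.66524)
l - I*(9 - 8) = 155/233 - (-2)*(9 - 8) = 155/233 - (-2) = 155/233 - 1*(-2) = 155/233 + 2 = 621/233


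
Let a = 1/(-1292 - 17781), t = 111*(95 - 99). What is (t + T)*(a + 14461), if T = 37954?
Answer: 10345807596520/19073 ≈ 5.4243e+8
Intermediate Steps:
t = -444 (t = 111*(-4) = -444)
a = -1/19073 (a = 1/(-19073) = -1/19073 ≈ -5.2430e-5)
(t + T)*(a + 14461) = (-444 + 37954)*(-1/19073 + 14461) = 37510*(275814652/19073) = 10345807596520/19073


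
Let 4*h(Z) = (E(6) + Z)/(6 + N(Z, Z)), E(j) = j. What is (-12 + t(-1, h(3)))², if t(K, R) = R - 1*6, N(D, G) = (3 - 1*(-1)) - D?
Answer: 245025/784 ≈ 312.53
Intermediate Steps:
N(D, G) = 4 - D (N(D, G) = (3 + 1) - D = 4 - D)
h(Z) = (6 + Z)/(4*(10 - Z)) (h(Z) = ((6 + Z)/(6 + (4 - Z)))/4 = ((6 + Z)/(10 - Z))/4 = (6 + Z)/(4*(10 - Z)))
t(K, R) = -6 + R (t(K, R) = R - 6 = -6 + R)
(-12 + t(-1, h(3)))² = (-12 + (-6 + (-6 - 1*3)/(4*(-10 + 3))))² = (-12 + (-6 + (¼)*(-6 - 3)/(-7)))² = (-12 + (-6 + (¼)*(-⅐)*(-9)))² = (-12 + (-6 + 9/28))² = (-12 - 159/28)² = (-495/28)² = 245025/784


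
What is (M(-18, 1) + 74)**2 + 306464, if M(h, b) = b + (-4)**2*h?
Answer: 351833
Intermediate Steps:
M(h, b) = b + 16*h
(M(-18, 1) + 74)**2 + 306464 = ((1 + 16*(-18)) + 74)**2 + 306464 = ((1 - 288) + 74)**2 + 306464 = (-287 + 74)**2 + 306464 = (-213)**2 + 306464 = 45369 + 306464 = 351833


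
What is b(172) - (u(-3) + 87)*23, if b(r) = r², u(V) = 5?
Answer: 27468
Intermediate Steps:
b(172) - (u(-3) + 87)*23 = 172² - (5 + 87)*23 = 29584 - 92*23 = 29584 - 1*2116 = 29584 - 2116 = 27468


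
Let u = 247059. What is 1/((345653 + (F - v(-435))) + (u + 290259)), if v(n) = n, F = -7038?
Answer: 1/876368 ≈ 1.1411e-6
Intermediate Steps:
1/((345653 + (F - v(-435))) + (u + 290259)) = 1/((345653 + (-7038 - 1*(-435))) + (247059 + 290259)) = 1/((345653 + (-7038 + 435)) + 537318) = 1/((345653 - 6603) + 537318) = 1/(339050 + 537318) = 1/876368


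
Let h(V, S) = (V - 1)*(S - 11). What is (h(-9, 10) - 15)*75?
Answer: -375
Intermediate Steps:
h(V, S) = (-1 + V)*(-11 + S)
(h(-9, 10) - 15)*75 = ((11 - 1*10 - 11*(-9) + 10*(-9)) - 15)*75 = ((11 - 10 + 99 - 90) - 15)*75 = (10 - 15)*75 = -5*75 = -375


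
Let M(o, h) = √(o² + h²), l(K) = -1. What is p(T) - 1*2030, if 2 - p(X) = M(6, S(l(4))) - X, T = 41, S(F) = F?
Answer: -1987 - √37 ≈ -1993.1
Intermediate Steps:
M(o, h) = √(h² + o²)
p(X) = 2 + X - √37 (p(X) = 2 - (√((-1)² + 6²) - X) = 2 - (√(1 + 36) - X) = 2 - (√37 - X) = 2 + (X - √37) = 2 + X - √37)
p(T) - 1*2030 = (2 + 41 - √37) - 1*2030 = (43 - √37) - 2030 = -1987 - √37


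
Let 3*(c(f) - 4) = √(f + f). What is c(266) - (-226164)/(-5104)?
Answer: -51437/1276 + 2*√133/3 ≈ -32.623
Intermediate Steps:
c(f) = 4 + √2*√f/3 (c(f) = 4 + √(f + f)/3 = 4 + √(2*f)/3 = 4 + (√2*√f)/3 = 4 + √2*√f/3)
c(266) - (-226164)/(-5104) = (4 + √2*√266/3) - (-226164)/(-5104) = (4 + 2*√133/3) - (-226164)*(-1)/5104 = (4 + 2*√133/3) - 1*56541/1276 = (4 + 2*√133/3) - 56541/1276 = -51437/1276 + 2*√133/3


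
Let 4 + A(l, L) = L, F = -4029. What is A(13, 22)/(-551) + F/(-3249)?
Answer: 37921/31407 ≈ 1.2074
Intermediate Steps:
A(l, L) = -4 + L
A(13, 22)/(-551) + F/(-3249) = (-4 + 22)/(-551) - 4029/(-3249) = 18*(-1/551) - 4029*(-1/3249) = -18/551 + 1343/1083 = 37921/31407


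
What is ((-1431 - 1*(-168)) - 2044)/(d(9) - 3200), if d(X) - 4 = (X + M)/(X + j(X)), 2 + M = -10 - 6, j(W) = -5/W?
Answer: 251332/242977 ≈ 1.0344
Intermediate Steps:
M = -18 (M = -2 + (-10 - 6) = -2 - 16 = -18)
d(X) = 4 + (-18 + X)/(X - 5/X) (d(X) = 4 + (X - 18)/(X - 5/X) = 4 + (-18 + X)/(X - 5/X))
((-1431 - 1*(-168)) - 2044)/(d(9) - 3200) = ((-1431 - 1*(-168)) - 2044)/((-20 + 9*(-18 + 5*9))/(-5 + 9**2) - 3200) = ((-1431 + 168) - 2044)/((-20 + 9*(-18 + 45))/(-5 + 81) - 3200) = (-1263 - 2044)/((-20 + 9*27)/76 - 3200) = -3307/((-20 + 243)/76 - 3200) = -3307/((1/76)*223 - 3200) = -3307/(223/76 - 3200) = -3307/(-242977/76) = -3307*(-76/242977) = 251332/242977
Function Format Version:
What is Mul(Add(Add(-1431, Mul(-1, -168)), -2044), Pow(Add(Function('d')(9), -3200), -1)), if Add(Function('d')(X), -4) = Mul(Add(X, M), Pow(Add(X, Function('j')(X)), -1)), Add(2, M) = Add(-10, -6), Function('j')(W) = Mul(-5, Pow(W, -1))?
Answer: Rational(251332, 242977) ≈ 1.0344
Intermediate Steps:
M = -18 (M = Add(-2, Add(-10, -6)) = Add(-2, -16) = -18)
Function('d')(X) = Add(4, Mul(Pow(Add(X, Mul(-5, Pow(X, -1))), -1), Add(-18, X))) (Function('d')(X) = Add(4, Mul(Add(X, -18), Pow(Add(X, Mul(-5, Pow(X, -1))), -1))) = Add(4, Mul(Add(-18, X), Pow(Add(X, Mul(-5, Pow(X, -1))), -1))) = Add(4, Mul(Pow(Add(X, Mul(-5, Pow(X, -1))), -1), Add(-18, X))))
Mul(Add(Add(-1431, Mul(-1, -168)), -2044), Pow(Add(Function('d')(9), -3200), -1)) = Mul(Add(Add(-1431, Mul(-1, -168)), -2044), Pow(Add(Mul(Pow(Add(-5, Pow(9, 2)), -1), Add(-20, Mul(9, Add(-18, Mul(5, 9))))), -3200), -1)) = Mul(Add(Add(-1431, 168), -2044), Pow(Add(Mul(Pow(Add(-5, 81), -1), Add(-20, Mul(9, Add(-18, 45)))), -3200), -1)) = Mul(Add(-1263, -2044), Pow(Add(Mul(Pow(76, -1), Add(-20, Mul(9, 27))), -3200), -1)) = Mul(-3307, Pow(Add(Mul(Rational(1, 76), Add(-20, 243)), -3200), -1)) = Mul(-3307, Pow(Add(Mul(Rational(1, 76), 223), -3200), -1)) = Mul(-3307, Pow(Add(Rational(223, 76), -3200), -1)) = Mul(-3307, Pow(Rational(-242977, 76), -1)) = Mul(-3307, Rational(-76, 242977)) = Rational(251332, 242977)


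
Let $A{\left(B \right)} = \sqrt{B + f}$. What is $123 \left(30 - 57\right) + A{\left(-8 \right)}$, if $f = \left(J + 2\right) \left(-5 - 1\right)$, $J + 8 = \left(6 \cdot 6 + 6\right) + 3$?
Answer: $-3321 + 11 i \sqrt{2} \approx -3321.0 + 15.556 i$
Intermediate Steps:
$J = 37$ ($J = -8 + \left(\left(6 \cdot 6 + 6\right) + 3\right) = -8 + \left(\left(36 + 6\right) + 3\right) = -8 + \left(42 + 3\right) = -8 + 45 = 37$)
$f = -234$ ($f = \left(37 + 2\right) \left(-5 - 1\right) = 39 \left(-6\right) = -234$)
$A{\left(B \right)} = \sqrt{-234 + B}$ ($A{\left(B \right)} = \sqrt{B - 234} = \sqrt{-234 + B}$)
$123 \left(30 - 57\right) + A{\left(-8 \right)} = 123 \left(30 - 57\right) + \sqrt{-234 - 8} = 123 \left(-27\right) + \sqrt{-242} = -3321 + 11 i \sqrt{2}$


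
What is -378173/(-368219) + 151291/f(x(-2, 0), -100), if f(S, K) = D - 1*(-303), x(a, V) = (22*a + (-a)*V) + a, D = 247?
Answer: 707800201/2563550 ≈ 276.10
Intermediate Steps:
x(a, V) = 23*a - V*a (x(a, V) = (22*a - V*a) + a = 23*a - V*a)
f(S, K) = 550 (f(S, K) = 247 - 1*(-303) = 247 + 303 = 550)
-378173/(-368219) + 151291/f(x(-2, 0), -100) = -378173/(-368219) + 151291/550 = -378173*(-1/368219) + 151291*(1/550) = 4787/4661 + 151291/550 = 707800201/2563550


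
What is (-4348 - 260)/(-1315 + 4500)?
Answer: -4608/3185 ≈ -1.4468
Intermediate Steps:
(-4348 - 260)/(-1315 + 4500) = -4608/3185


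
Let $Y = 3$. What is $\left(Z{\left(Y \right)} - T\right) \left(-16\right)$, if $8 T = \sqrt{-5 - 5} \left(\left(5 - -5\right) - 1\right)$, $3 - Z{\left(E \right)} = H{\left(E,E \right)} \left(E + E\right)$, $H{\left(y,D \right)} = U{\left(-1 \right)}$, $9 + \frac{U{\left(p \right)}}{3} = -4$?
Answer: $-3792 + 18 i \sqrt{10} \approx -3792.0 + 56.921 i$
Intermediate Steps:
$U{\left(p \right)} = -39$ ($U{\left(p \right)} = -27 + 3 \left(-4\right) = -27 - 12 = -39$)
$H{\left(y,D \right)} = -39$
$Z{\left(E \right)} = 3 + 78 E$ ($Z{\left(E \right)} = 3 - - 39 \left(E + E\right) = 3 - - 39 \cdot 2 E = 3 - - 78 E = 3 + 78 E$)
$T = \frac{9 i \sqrt{10}}{8}$ ($T = \frac{\sqrt{-5 - 5} \left(\left(5 - -5\right) - 1\right)}{8} = \frac{\sqrt{-10} \left(\left(5 + 5\right) - 1\right)}{8} = \frac{i \sqrt{10} \left(10 - 1\right)}{8} = \frac{i \sqrt{10} \cdot 9}{8} = \frac{9 i \sqrt{10}}{8} \approx 3.5576 i$)
$\left(Z{\left(Y \right)} - T\right) \left(-16\right) = \left(\left(3 + 78 \cdot 3\right) - \frac{9 i \sqrt{10}}{8}\right) \left(-16\right) = \left(\left(3 + 234\right) - \frac{9 i \sqrt{10}}{8}\right) \left(-16\right) = \left(237 - \frac{9 i \sqrt{10}}{8}\right) \left(-16\right) = -3792 + 18 i \sqrt{10}$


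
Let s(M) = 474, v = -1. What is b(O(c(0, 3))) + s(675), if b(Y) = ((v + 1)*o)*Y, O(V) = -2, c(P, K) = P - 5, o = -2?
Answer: 474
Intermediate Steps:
c(P, K) = -5 + P
b(Y) = 0 (b(Y) = ((-1 + 1)*(-2))*Y = (0*(-2))*Y = 0*Y = 0)
b(O(c(0, 3))) + s(675) = 0 + 474 = 474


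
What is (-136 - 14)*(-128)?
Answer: 19200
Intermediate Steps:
(-136 - 14)*(-128) = -150*(-128) = 19200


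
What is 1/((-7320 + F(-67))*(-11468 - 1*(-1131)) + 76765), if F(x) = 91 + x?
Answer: 1/75495517 ≈ 1.3246e-8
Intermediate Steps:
1/((-7320 + F(-67))*(-11468 - 1*(-1131)) + 76765) = 1/((-7320 + (91 - 67))*(-11468 - 1*(-1131)) + 76765) = 1/((-7320 + 24)*(-11468 + 1131) + 76765) = 1/(-7296*(-10337) + 76765) = 1/(75418752 + 76765) = 1/75495517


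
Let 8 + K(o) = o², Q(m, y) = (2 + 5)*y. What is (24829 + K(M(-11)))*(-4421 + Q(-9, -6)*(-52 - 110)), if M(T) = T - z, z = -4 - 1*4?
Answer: 59169890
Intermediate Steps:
Q(m, y) = 7*y
z = -8 (z = -4 - 4 = -8)
M(T) = 8 + T (M(T) = T - 1*(-8) = T + 8 = 8 + T)
K(o) = -8 + o²
(24829 + K(M(-11)))*(-4421 + Q(-9, -6)*(-52 - 110)) = (24829 + (-8 + (8 - 11)²))*(-4421 + (7*(-6))*(-52 - 110)) = (24829 + (-8 + (-3)²))*(-4421 - 42*(-162)) = (24829 + (-8 + 9))*(-4421 + 6804) = (24829 + 1)*2383 = 24830*2383 = 59169890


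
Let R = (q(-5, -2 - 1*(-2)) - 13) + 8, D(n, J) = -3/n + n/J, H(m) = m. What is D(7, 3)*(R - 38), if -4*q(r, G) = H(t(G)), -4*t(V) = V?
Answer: -1720/21 ≈ -81.905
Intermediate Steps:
t(V) = -V/4
q(r, G) = G/16 (q(r, G) = -(-1)*G/16 = G/16)
R = -5 (R = ((-2 - 1*(-2))/16 - 13) + 8 = ((-2 + 2)/16 - 13) + 8 = ((1/16)*0 - 13) + 8 = (0 - 13) + 8 = -13 + 8 = -5)
D(7, 3)*(R - 38) = (-3/7 + 7/3)*(-5 - 38) = (-3*⅐ + 7*(⅓))*(-43) = (-3/7 + 7/3)*(-43) = (40/21)*(-43) = -1720/21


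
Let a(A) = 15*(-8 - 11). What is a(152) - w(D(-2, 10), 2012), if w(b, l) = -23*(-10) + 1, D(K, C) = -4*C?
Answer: -516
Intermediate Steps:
w(b, l) = 231 (w(b, l) = 230 + 1 = 231)
a(A) = -285 (a(A) = 15*(-19) = -285)
a(152) - w(D(-2, 10), 2012) = -285 - 1*231 = -285 - 231 = -516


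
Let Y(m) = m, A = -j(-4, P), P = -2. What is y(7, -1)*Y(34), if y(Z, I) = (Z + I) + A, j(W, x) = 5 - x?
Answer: -34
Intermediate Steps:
A = -7 (A = -(5 - 1*(-2)) = -(5 + 2) = -1*7 = -7)
y(Z, I) = -7 + I + Z (y(Z, I) = (Z + I) - 7 = (I + Z) - 7 = -7 + I + Z)
y(7, -1)*Y(34) = (-7 - 1 + 7)*34 = -1*34 = -34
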